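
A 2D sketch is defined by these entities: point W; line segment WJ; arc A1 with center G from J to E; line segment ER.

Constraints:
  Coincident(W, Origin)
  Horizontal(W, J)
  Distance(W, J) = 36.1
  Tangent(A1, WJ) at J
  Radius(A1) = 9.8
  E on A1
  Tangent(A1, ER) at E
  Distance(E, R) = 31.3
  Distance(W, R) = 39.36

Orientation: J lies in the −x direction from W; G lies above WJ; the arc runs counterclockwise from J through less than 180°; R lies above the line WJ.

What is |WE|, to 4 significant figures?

27.65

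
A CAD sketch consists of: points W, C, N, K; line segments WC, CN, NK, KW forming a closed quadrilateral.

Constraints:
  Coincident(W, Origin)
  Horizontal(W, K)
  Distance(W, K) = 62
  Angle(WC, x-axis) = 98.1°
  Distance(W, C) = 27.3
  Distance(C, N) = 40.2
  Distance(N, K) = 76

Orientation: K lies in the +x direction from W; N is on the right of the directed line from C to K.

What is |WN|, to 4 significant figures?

17.79

Checks: |CN| = 40.20 ✓; |NK| = 76.00 ✓.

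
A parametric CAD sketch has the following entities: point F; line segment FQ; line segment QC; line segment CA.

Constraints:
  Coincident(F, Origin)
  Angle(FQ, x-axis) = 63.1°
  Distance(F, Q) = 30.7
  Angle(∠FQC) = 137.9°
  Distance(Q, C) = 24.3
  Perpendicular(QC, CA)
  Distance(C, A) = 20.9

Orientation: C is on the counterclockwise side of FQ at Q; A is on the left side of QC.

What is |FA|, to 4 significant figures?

47.08

F is at the origin; FQ runs at 63.1° with length 30.7, so Q = 30.7·(cos 63.1°, sin 63.1°) = (13.89, 27.38). ∠FQC = 137.9°, so QC runs at 63.1° + (180° − 137.9°) = 105.2° from the x-axis; with |QC| = 24.3, C = Q + 24.3·(cos 105.2°, sin 105.2°) = (7.519, 50.83). QC ⟂ CA; with |CA| = 20.9 on the left of QC, A = C + 20.9·(-0.9650, -0.2622) = (-12.65, 45.35). Then |FA| = |A − F| = 47.08.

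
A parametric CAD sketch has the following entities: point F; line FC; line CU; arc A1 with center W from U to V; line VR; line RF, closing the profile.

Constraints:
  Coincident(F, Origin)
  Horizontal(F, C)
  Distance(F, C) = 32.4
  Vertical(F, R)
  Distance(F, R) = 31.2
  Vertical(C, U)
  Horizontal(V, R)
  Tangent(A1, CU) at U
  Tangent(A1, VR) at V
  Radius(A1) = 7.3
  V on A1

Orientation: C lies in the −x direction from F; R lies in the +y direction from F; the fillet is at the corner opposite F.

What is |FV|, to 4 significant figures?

40.04

The virtual corner opposite F is at (-32.40, 31.20). Since A1 is tangent to CU there, WU ⟂ CU and the tangent condition forces WV to be normal to VR, with radius 7.3, so the center W sits 7.3 in from both sides at W = (-25.10, 23.90). That places the tangent points at U = (-32.40, 23.90) on CU and V = (-25.10, 31.20) on VR. Then |FV| = |V − F| = 40.04.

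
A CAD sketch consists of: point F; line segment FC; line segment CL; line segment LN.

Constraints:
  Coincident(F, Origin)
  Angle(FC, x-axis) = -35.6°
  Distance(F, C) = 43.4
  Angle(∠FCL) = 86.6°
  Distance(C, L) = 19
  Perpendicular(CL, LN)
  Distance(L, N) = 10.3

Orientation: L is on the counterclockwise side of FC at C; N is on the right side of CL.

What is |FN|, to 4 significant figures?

56.08

∠FCL = 86.6°, so CL runs at -35.6° + (180° − 86.6°) = 57.80° from the x-axis; with |CL| = 19.0, L = C + 19.0·(cos 57.80°, sin 57.80°) = (45.41, -9.186). CL ⟂ LN; with |LN| = 10.3 on the right of CL, N = L + 10.3·(0.8462, -0.5329) = (54.13, -14.68). Then |FN| = |N − F| = 56.08.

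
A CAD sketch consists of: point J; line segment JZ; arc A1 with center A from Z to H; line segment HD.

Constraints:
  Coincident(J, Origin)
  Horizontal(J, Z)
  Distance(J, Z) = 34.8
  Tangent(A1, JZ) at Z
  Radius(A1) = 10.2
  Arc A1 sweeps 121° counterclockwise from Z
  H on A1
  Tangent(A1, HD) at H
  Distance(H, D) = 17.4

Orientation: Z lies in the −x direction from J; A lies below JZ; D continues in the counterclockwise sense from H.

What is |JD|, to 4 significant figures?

46.02

J is at the origin; JZ is horizontal with |JZ| = 34.8 and Z on the −x side, so Z = (-34.80, 0.000). The tangent condition forces AZ to be normal to JZ, so A = Z + (0, -10.2) = (-34.80, -10.20). On A1, Z sits at bearing 90° from A; a 121° counterclockwise sweep puts H at bearing 211°, so H = A + 10.2·(cos 211°, sin 211°) = (-43.54, -15.45). Since A1 is tangent to HD there, AH ⟂ HD, so HD runs along (−sin 211°, cos 211°); with |HD| = 17.4, D = (-34.58, -30.37). Then |JD| = |D − J| = 46.02.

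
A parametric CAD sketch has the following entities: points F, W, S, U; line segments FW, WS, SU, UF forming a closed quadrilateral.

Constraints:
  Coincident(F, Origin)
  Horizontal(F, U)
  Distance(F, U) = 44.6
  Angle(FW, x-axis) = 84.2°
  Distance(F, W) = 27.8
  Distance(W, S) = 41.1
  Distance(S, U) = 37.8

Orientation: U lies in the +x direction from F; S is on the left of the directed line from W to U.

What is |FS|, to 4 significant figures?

56.96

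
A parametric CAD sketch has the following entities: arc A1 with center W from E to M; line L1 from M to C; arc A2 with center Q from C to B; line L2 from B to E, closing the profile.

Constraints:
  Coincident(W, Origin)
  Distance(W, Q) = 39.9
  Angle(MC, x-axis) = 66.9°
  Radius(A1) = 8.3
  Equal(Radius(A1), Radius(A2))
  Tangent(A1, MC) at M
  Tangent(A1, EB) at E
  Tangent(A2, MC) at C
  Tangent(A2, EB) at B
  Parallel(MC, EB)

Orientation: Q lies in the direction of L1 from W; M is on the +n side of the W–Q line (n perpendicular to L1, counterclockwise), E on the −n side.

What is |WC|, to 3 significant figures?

40.8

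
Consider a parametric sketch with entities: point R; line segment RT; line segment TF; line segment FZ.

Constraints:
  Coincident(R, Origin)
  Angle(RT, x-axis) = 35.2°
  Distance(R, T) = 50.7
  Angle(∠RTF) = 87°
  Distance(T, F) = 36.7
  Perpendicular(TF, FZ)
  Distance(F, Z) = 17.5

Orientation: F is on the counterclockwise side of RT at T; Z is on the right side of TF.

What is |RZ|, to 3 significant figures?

76.2

∠RTF = 87.0°, so TF runs at 35.2° + (180° − 87.0°) = 128° from the x-axis; with |TF| = 36.7, F = T + 36.7·(cos 128°, sin 128°) = (18.7, 58.1). TF ⟂ FZ; with |FZ| = 17.5 on the right of TF, Z = F + 17.5·(0.786, 0.618) = (32.5, 68.9). Then |RZ| = |Z − R| = 76.2.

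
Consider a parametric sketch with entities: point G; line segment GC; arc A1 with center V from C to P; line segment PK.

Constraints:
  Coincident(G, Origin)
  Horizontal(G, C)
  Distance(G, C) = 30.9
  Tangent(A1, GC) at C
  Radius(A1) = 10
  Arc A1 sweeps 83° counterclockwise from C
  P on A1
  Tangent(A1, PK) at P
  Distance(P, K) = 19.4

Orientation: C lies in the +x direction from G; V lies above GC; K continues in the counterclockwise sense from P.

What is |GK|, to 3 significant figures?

51.5

G is at the origin; GC is horizontal with |GC| = 30.9 and C on the +x side, so C = (30.9, 0.00). A1 meets GC tangentially, so VC is at right angles to GC, so V = C + (0, 10) = (30.9, 10.0). On A1, C sits at bearing -90° from V; an 83° counterclockwise sweep puts P at bearing -7°, so P = V + 10.0·(cos -7°, sin -7°) = (40.8, 8.78). A1 meets PK tangentially, so VP is at right angles to PK, so PK runs along (−sin -7°, cos -7°); with |PK| = 19.4, K = (43.2, 28.0). Then |GK| = |K − G| = 51.5.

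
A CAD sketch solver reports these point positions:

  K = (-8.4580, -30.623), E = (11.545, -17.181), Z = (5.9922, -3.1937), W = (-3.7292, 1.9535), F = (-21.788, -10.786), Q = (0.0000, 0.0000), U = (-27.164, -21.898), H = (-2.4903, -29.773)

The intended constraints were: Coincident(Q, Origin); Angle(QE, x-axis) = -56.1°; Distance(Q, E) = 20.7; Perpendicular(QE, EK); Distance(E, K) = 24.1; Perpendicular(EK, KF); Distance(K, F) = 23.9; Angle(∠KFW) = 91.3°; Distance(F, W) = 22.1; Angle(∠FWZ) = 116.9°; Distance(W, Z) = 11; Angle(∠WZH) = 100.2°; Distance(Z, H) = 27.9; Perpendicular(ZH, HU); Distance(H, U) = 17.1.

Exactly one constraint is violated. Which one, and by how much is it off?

Distance(H, U) = 17.1 — off by 8.80.

Q = (0.00, 0.00) ✓; QE at -56.10° ✓; |QE| = 20.70 ✓; ∠(QE, EK) = 90.00° ✓; |EK| = 24.10 ✓; ∠(EK, KF) = 90.00° ✓; |KF| = 23.90 ✓; ∠KFW = 91.30° ✓; |FW| = 22.10 ✓; ∠FWZ = 116.9° ✓; |WZ| = 11.00 ✓; ∠WZH = 100.2° ✓; |ZH| = 27.90 ✓; ∠(ZH, HU) = 90.00° ✓; |HU| = 25.90 ✗.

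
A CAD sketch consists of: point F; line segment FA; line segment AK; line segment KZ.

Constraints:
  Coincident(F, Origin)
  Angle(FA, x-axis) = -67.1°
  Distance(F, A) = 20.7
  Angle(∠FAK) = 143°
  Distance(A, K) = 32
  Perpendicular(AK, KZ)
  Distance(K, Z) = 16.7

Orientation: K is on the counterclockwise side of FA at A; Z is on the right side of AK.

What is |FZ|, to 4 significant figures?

56.62

F is at the origin; FA runs at -67.1° with length 20.7, so A = 20.7·(cos -67.1°, sin -67.1°) = (8.055, -19.07). ∠FAK = 143.0°, so AK runs at -67.1° + (180° − 143.0°) = -30.10° from the x-axis; with |AK| = 32.0, K = A + 32.0·(cos -30.10°, sin -30.10°) = (35.74, -35.12). AK is perpendicular to KZ; with |KZ| = 16.7 on the right of AK, Z = K + 16.7·(-0.5015, -0.8652) = (27.36, -49.56). Then |FZ| = |Z − F| = 56.62.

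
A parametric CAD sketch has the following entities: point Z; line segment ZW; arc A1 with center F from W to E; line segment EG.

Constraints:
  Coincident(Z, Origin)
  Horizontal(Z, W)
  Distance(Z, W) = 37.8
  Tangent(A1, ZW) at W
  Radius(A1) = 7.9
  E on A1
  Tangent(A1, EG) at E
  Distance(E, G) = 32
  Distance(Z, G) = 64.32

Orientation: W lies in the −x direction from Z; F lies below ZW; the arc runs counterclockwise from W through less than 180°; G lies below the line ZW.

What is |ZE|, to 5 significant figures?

45.951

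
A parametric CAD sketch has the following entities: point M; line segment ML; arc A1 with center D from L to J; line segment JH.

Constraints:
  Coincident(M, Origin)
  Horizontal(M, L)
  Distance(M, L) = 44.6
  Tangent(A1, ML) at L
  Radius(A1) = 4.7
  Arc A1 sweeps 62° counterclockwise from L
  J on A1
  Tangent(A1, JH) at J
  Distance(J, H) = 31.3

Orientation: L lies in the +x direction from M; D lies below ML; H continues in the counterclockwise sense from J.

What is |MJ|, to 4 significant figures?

40.53

M is at the origin; M and L share the same y with |ML| = 44.6 and L on the +x side, so L = (44.60, 0.000). A1 meets ML tangentially, so DL is at right angles to ML, so D = L + (0, -4.7) = (44.60, -4.700). On A1, L sits at bearing 90° from D; a 62° counterclockwise sweep puts J at bearing 152°, so J = D + 4.7·(cos 152°, sin 152°) = (40.45, -2.493). Then |MJ| = |J − M| = 40.53.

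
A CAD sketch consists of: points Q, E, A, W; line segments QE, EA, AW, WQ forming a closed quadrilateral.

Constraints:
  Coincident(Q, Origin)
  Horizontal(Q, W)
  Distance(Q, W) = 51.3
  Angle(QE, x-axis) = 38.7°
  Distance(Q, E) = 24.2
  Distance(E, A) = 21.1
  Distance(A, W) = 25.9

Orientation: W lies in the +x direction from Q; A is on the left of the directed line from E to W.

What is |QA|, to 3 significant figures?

44.7

Q is at the origin; Q and W share the same y with |QW| = 51.3 and W in +x, so W = (51.3, 0). QE runs at 38.7° with |QE| = 24.2, so E = (18.9, 15.1). A is determined by |EA| = 21.1 and |AW| = 25.9 together: it lies at the intersection of circle(E, 21.1) and circle(W, 25.9). With |EW| = 35.8, the foot of the radical line on EW is 14.7 from E and the perpendicular offset is √(21.1² − 14.7²) = 15.1. Taking the left-of-EW solution: A = (38.6, 22.6).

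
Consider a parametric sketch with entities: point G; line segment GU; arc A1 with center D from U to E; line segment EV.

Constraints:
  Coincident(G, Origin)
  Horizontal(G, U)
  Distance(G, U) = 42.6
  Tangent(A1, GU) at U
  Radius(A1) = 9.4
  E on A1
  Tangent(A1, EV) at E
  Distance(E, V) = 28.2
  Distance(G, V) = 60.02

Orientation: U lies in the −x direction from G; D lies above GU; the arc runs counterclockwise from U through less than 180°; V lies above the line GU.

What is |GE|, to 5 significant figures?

36.530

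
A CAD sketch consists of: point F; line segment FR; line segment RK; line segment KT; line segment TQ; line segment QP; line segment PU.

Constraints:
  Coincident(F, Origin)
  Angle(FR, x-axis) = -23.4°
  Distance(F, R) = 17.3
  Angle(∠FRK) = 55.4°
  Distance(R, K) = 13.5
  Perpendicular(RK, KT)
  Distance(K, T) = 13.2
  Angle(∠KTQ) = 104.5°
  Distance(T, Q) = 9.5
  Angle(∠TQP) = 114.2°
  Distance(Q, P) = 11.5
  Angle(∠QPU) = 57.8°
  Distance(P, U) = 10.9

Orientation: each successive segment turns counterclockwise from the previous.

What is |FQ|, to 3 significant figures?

5.68

F is at the origin; FR runs at -23.4° with length 17.3, so R = (15.9, -6.87). ∠FRK = 55.4° gives RK at 101° from the x-axis; with |RK| = 13.5, K = (13.3, 6.37). The perpendicularity gives KT at right angles to RK, so KT runs at -169°; with |KT| = 13.2, T = (0.306, 3.81). ∠KTQ = 104.5° gives TQ at -93.3° from the x-axis; with |TQ| = 9.5, Q = (-0.240, -5.68). Then |FQ| = |Q − F| = 5.68.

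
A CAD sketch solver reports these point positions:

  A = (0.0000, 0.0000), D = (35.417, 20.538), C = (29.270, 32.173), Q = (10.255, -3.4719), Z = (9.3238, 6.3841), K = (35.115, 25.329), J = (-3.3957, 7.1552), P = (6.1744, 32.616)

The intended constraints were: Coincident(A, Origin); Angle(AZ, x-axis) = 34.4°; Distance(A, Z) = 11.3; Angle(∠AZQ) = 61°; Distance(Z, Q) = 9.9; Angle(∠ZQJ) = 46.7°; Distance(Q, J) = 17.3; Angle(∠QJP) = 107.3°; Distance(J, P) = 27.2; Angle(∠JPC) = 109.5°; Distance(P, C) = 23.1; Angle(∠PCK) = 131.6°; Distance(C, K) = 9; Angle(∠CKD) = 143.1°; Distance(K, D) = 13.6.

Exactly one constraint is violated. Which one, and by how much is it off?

Distance(K, D) = 13.6 — off by 8.80.

A = (0.00, 0.00) ✓; AZ at 34.40° ✓; |AZ| = 11.30 ✓; ∠AZQ = 61.00° ✓; |ZQ| = 9.900 ✓; ∠ZQJ = 46.70° ✓; |QJ| = 17.30 ✓; ∠QJP = 107.3° ✓; |JP| = 27.20 ✓; ∠JPC = 109.5° ✓; |PC| = 23.10 ✓; ∠PCK = 131.6° ✓; |CK| = 9.000 ✓; ∠CKD = 143.1° ✓; |KD| = 4.801 ✗.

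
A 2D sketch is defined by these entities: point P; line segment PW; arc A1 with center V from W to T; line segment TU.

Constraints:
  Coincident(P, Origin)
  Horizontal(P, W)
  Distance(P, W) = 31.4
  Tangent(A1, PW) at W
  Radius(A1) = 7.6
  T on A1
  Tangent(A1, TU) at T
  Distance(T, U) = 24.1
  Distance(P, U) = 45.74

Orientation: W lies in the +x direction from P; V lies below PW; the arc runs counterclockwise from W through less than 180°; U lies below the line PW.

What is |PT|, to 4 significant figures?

26.18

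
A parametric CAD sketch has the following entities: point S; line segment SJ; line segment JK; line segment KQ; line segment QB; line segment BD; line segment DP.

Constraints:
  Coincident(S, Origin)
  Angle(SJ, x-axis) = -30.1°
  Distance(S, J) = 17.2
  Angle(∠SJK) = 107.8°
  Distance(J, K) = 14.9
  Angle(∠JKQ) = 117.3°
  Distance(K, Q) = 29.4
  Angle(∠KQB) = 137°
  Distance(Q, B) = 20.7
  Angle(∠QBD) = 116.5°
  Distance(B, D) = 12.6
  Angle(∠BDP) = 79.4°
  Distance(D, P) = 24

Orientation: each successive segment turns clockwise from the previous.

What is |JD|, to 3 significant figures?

49.5

∠KQB = 137.0° gives QB at 152° from the x-axis; with |QB| = 20.7, B = (-35.0, -21.1). ∠QBD = 116.5° gives BD at 88.5° from the x-axis; with |BD| = 12.6, D = (-34.6, -8.48). Then |JD| = |D − J| = 49.5.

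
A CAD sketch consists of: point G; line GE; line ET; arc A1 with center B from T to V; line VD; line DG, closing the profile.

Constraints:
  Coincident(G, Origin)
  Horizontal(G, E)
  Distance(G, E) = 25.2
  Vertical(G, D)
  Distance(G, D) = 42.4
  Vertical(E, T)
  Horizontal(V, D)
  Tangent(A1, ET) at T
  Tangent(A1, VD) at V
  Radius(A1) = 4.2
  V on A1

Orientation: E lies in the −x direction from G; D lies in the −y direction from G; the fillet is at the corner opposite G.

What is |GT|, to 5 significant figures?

45.763

G is at the origin; GE is horizontal with |GE| = 25.2 and E on the −x side, so E = (-25.200, 0.0000). G and D share the same x with |GD| = 42.4 and D on the −y side, so D = (0.0000, -42.400). The virtual corner opposite G is at (-25.200, -42.400). A1 meets ET tangentially, so BT is at right angles to ET and the tangent condition forces BV to be normal to VD, with radius 4.2, so the center B sits 4.2 in from both sides at B = (-21.000, -38.200). That places the tangent points at T = (-25.200, -38.200) on ET and V = (-21.000, -42.400) on VD. Then |GT| = |T − G| = 45.763.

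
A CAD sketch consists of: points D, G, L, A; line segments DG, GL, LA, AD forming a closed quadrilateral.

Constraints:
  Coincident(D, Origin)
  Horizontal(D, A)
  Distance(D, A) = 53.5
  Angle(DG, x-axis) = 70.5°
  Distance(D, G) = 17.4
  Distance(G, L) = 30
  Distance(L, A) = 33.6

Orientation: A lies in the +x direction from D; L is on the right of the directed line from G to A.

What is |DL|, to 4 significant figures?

23.19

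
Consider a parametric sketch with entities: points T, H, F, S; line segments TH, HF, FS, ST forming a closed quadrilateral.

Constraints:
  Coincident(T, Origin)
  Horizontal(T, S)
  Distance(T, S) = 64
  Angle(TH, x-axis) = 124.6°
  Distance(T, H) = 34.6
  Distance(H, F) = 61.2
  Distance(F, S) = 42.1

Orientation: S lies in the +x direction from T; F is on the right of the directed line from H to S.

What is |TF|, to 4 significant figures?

28.11

T is at the origin; TS is horizontal with |TS| = 64.0 and S in +x, so S = (64.0, 0). TH runs at 124.6° with |TH| = 34.6, so H = (-19.65, 28.48). F is determined by |HF| = 61.2 and |FS| = 42.1 together: it lies at the intersection of circle(H, 61.2) and circle(S, 42.1). With |HS| = 88.36, the foot of the radical line on HS is 55.35 from H and the perpendicular offset is √(61.2² − 55.35²) = 26.12. Taking the right-of-HS solution: F = (24.33, -14.08).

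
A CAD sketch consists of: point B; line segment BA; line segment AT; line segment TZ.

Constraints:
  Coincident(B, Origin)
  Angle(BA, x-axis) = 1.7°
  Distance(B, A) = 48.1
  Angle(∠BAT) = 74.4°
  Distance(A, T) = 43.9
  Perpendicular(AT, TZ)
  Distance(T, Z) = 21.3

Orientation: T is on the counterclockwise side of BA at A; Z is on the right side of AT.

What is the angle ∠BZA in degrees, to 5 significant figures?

39.516°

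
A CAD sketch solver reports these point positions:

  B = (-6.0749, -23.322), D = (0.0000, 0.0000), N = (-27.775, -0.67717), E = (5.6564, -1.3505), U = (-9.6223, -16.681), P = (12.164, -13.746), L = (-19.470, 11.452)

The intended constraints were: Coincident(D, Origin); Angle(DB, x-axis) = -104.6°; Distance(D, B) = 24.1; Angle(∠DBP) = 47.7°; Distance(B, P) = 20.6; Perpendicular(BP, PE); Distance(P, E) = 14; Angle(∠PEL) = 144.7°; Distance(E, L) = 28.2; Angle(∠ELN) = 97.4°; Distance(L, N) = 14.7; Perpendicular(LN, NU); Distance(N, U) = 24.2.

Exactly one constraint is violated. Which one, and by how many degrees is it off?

Perpendicular(LN, NU) — off by 7.00°.

D = (0.00, 0.00) ✓; DB at -104.6° ✓; |DB| = 24.10 ✓; ∠DBP = 47.70° ✓; |BP| = 20.60 ✓; ∠(BP, PE) = 90.00° ✓; |PE| = 14.00 ✓; ∠PEL = 144.7° ✓; |EL| = 28.20 ✓; ∠ELN = 97.40° ✓; |LN| = 14.70 ✓; ∠(LN, NU) = 83.00° ✗; |NU| = 24.20 ✓.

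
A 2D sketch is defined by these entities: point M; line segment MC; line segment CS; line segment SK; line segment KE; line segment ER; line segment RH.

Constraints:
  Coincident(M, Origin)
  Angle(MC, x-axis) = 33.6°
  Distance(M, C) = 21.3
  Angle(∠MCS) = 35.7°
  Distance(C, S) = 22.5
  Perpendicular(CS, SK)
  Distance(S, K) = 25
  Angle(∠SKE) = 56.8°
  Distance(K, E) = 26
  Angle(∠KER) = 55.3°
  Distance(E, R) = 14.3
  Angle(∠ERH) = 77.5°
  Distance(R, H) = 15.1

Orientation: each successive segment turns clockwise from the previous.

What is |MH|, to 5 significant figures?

7.8817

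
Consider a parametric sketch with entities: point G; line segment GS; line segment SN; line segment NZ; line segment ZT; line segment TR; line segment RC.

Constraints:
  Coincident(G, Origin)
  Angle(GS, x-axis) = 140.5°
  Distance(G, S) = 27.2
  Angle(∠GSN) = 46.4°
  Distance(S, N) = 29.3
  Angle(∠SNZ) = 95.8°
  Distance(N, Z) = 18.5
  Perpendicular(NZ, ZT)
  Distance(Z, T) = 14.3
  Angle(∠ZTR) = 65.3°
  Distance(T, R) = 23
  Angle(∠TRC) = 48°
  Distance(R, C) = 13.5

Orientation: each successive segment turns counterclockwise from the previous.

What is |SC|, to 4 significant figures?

32.50

G is at the origin; GS runs at 140.5° with length 27.2, so S = (-20.99, 17.30). ∠GSN = 46.4° gives SN at -85.90° from the x-axis; with |SN| = 29.3, N = (-18.89, -11.92). ∠SNZ = 95.8° gives NZ at -1.700° from the x-axis; with |NZ| = 18.5, Z = (-0.4015, -12.47). NZ is perpendicular to ZT, so ZT runs at 88.30°; with |ZT| = 14.3, T = (0.02277, 1.821). ∠ZTR = 65.3° gives TR at -157.0° from the x-axis; with |TR| = 23.0, R = (-21.15, -7.166). ∠TRC = 48.0° gives RC at -25.00° from the x-axis; with |RC| = 13.5, C = (-8.914, -12.87). Then |SC| = |C − S| = 32.50.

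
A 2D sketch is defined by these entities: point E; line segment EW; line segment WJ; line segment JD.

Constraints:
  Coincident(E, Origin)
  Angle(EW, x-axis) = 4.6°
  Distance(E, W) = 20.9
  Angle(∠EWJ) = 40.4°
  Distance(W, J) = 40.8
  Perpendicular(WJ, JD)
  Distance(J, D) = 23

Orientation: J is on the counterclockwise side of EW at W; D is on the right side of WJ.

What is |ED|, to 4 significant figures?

44.21

E is at the origin; EW runs at 4.6° with length 20.9, so W = 20.9·(cos 4.6°, sin 4.6°) = (20.83, 1.676). ∠EWJ = 40.4°, so WJ runs at 4.6° + (180° − 40.4°) = 144.2° from the x-axis; with |WJ| = 40.8, J = W + 40.8·(cos 144.2°, sin 144.2°) = (-12.26, 25.54). WJ is perpendicular to JD; with |JD| = 23.0 on the right of WJ, D = J + 23.0·(0.5850, 0.8111) = (1.195, 44.20). Then |ED| = |D − E| = 44.21.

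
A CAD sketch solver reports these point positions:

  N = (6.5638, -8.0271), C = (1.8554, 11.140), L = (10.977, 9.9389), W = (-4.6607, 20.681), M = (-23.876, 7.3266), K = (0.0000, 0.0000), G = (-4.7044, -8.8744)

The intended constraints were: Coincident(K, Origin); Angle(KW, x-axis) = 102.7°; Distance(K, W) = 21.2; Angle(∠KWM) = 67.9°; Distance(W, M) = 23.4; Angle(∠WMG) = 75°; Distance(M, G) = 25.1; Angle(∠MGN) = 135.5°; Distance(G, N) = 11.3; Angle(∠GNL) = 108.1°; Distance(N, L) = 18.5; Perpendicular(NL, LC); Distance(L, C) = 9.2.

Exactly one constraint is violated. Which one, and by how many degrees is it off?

Perpendicular(NL, LC) — off by 6.30°.

K = (0.00, 0.00) ✓; KW at 102.7° ✓; |KW| = 21.20 ✓; ∠KWM = 67.90° ✓; |WM| = 23.40 ✓; ∠WMG = 75.00° ✓; |MG| = 25.10 ✓; ∠MGN = 135.5° ✓; |GN| = 11.30 ✓; ∠GNL = 108.1° ✓; |NL| = 18.50 ✓; ∠(NL, LC) = 96.30° ✗; |LC| = 9.200 ✓.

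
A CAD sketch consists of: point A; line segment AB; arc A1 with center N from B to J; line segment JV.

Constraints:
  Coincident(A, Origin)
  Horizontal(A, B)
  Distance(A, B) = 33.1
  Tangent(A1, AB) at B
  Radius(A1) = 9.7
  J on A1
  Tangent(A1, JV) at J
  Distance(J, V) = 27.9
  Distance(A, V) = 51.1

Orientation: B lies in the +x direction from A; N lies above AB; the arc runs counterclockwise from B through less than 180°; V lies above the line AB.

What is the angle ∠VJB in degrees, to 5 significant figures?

125.06°

A is at the origin; AB is horizontal with |AB| = 33.1 and B on the +x side, so B = (33.100, 0.0000). A1 meets AB tangentially, so NB is at right angles to AB, so N = B + (0, 9.7) = (33.100, 9.7000). Since NJ ⟂ JV (tangency), |NV| = √(9.7² + 27.9²) = 29.538 regardless of where J sits on A1. So V lies on both circle(A, 51.1) and circle(N, 29.538); the above-AB intersection is V = (32.738, 39.236). J is the foot of the tangent from V: J = (42.222, 12.998).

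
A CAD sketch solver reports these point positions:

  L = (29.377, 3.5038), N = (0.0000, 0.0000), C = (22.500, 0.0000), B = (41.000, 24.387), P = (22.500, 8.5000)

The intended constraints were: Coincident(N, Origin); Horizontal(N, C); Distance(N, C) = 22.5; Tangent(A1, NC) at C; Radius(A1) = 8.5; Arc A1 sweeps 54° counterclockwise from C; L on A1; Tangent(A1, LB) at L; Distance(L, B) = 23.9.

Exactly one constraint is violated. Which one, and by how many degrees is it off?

Tangent(A1, LB) at L — off by 6.90°.

N = (0.00, 0.00) ✓; N.y = 0.00, C.y = 0.00 ✓; |NC| = 22.50 ✓; ∠(PC, CN) = 90.00° ✓; |PC| = 8.500 ✓; bearing(P→L) − bearing(P→C) = 54.00° ✓; |PL| = 8.500 ✓; ∠(PL, LB) = 83.10° ✗; |LB| = 23.90 ✓.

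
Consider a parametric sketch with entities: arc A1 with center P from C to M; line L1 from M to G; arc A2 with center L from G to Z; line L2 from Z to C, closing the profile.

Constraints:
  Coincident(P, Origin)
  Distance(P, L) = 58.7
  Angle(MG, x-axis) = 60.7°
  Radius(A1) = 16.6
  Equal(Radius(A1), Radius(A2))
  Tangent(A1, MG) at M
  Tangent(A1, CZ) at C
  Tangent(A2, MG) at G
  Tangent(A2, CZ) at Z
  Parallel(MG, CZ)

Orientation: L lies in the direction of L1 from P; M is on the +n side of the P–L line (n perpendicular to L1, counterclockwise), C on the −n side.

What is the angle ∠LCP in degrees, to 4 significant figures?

74.21°

The slot axis is L1's direction at 60.7°, so u = (cos 60.7°, sin 60.7°) = (0.4894, 0.8721) and n = (−sin 60.7°, cos 60.7°) = (-0.8721, 0.4894). P is at the origin and L lies 58.7 along u from P, so L = 58.7·u = (28.73, 51.19). Tangency of A1 to both parallel lines with radius 16.6 puts M and C at P ± 16.6·n: M = (-14.48, 8.124), C = (14.48, -8.124). Then cos ∠LCP = CL·CP / (|CL||CP|), giving 74.21°.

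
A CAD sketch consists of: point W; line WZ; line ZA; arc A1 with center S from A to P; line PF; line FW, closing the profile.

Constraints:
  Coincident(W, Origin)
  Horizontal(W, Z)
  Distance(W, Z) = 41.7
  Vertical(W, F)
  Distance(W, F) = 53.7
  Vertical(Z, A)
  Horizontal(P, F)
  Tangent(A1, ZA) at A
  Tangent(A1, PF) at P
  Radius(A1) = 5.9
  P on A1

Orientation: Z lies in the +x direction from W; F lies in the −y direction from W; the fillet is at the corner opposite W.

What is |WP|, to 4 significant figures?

64.54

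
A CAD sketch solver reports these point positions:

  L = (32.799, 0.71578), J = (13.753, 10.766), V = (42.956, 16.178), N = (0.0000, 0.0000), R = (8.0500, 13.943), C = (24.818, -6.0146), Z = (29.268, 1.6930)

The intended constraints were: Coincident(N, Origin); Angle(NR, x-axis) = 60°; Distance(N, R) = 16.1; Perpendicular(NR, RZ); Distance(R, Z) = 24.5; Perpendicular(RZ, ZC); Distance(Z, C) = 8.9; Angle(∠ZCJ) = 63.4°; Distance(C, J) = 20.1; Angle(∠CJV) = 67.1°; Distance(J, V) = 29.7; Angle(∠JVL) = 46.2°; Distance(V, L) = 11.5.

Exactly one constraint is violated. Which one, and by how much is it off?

Distance(V, L) = 11.5 — off by 7.00.

N = (0.00, 0.00) ✓; NR at 60.00° ✓; |NR| = 16.10 ✓; ∠(NR, RZ) = 90.00° ✓; |RZ| = 24.50 ✓; ∠(RZ, ZC) = 90.00° ✓; |ZC| = 8.900 ✓; ∠ZCJ = 63.40° ✓; |CJ| = 20.10 ✓; ∠CJV = 67.10° ✓; |JV| = 29.70 ✓; ∠JVL = 46.20° ✓; |VL| = 18.50 ✗.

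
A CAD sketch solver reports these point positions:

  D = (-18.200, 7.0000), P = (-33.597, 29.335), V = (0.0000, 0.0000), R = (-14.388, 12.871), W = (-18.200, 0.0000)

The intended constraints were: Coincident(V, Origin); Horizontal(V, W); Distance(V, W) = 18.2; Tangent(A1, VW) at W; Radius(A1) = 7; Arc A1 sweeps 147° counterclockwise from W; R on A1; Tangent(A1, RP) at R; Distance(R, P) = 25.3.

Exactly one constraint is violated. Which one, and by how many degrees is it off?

Tangent(A1, RP) at R — off by 7.60°.

V = (0.00, 0.00) ✓; V.y = 0.00, W.y = 0.00 ✓; |VW| = 18.20 ✓; ∠(DW, WV) = 90.00° ✓; |DW| = 7.000 ✓; bearing(D→R) − bearing(D→W) = 147.0° ✓; |DR| = 7.000 ✓; ∠(DR, RP) = 97.60° ✗; |RP| = 25.30 ✓.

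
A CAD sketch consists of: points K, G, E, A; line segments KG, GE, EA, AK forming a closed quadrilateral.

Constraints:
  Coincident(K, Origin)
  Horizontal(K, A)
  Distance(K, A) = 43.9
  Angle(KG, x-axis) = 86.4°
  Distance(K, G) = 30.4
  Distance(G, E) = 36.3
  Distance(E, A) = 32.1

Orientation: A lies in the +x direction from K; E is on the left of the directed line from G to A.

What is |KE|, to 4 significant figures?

49.56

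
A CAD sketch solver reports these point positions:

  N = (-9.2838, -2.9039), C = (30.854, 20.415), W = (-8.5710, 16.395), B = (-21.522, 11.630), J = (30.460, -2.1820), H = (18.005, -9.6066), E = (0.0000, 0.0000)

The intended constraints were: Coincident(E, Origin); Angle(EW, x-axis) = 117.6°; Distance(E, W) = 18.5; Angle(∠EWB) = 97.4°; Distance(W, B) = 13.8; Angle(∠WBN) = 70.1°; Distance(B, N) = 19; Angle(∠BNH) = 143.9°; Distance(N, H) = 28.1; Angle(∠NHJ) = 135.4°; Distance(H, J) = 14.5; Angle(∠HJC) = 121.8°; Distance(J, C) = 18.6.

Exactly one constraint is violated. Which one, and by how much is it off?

Distance(J, C) = 18.6 — off by 4.00.

E = (0.00, 0.00) ✓; EW at 117.6° ✓; |EW| = 18.50 ✓; ∠EWB = 97.40° ✓; |WB| = 13.80 ✓; ∠WBN = 70.10° ✓; |BN| = 19.00 ✓; ∠BNH = 143.9° ✓; |NH| = 28.10 ✓; ∠NHJ = 135.4° ✓; |HJ| = 14.50 ✓; ∠HJC = 121.8° ✓; |JC| = 22.60 ✗.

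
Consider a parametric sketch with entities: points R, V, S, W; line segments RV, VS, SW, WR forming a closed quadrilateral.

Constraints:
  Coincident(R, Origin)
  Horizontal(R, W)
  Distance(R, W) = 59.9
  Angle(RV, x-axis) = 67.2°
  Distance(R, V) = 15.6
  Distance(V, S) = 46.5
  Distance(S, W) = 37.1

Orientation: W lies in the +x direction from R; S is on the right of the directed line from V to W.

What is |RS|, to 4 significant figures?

40.07

R is at the origin; R and W share the same y with |RW| = 59.9 and W in +x, so W = (59.9, 0). RV runs at 67.2° with |RV| = 15.6, so V = (6.045, 14.38). S is determined by |VS| = 46.5 and |SW| = 37.1 together: it lies at the intersection of circle(V, 46.5) and circle(W, 37.1). With |VW| = 55.74, the foot of the radical line on VW is 34.92 from V and the perpendicular offset is √(46.5² − 34.92²) = 30.71. Taking the right-of-VW solution: S = (31.86, -24.29).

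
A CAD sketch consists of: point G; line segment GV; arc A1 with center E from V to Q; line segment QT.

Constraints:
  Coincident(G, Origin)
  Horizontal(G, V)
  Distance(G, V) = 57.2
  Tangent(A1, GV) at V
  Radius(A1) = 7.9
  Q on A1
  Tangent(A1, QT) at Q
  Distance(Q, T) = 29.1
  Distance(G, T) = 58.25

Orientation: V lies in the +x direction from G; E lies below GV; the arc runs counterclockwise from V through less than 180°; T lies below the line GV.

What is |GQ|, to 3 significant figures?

49.8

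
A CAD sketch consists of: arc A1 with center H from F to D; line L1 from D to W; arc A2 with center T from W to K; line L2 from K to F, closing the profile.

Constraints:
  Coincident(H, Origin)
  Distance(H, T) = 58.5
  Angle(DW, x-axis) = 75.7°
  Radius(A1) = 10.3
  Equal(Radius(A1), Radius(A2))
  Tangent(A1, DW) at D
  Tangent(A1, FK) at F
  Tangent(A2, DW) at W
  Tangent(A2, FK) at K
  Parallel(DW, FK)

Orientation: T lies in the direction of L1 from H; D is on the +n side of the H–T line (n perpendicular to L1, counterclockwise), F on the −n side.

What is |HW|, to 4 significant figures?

59.40

The slot axis is L1's direction at 75.7°, so u = (cos 75.7°, sin 75.7°) = (0.2470, 0.9690) and n = (−sin 75.7°, cos 75.7°) = (-0.9690, 0.2470). H is at the origin and T lies 58.5 along u from H, so T = 58.5·u = (14.45, 56.69). Tangency of A1 to both parallel lines with radius 10.3 puts D and F at H ± 10.3·n: D = (-9.981, 2.544), F = (9.981, -2.544). Equal radii place W and K the same way about T: W = T + 10.3·n = (4.469, 59.23), K = T − 10.3·n = (24.43, 54.14). Then |HW| = |W − H| = 59.40.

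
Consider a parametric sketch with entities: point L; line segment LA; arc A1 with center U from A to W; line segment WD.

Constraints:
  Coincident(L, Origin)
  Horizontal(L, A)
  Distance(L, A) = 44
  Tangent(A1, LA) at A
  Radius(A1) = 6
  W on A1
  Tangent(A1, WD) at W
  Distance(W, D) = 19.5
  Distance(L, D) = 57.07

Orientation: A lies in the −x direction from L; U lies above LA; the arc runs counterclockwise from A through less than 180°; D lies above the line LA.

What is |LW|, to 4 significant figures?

40.45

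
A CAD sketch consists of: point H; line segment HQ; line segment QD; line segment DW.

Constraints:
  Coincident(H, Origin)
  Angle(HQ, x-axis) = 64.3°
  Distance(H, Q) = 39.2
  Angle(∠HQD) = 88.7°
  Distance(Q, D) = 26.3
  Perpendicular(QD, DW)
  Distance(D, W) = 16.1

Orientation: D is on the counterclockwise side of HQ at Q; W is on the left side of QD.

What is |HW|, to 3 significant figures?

34.3

H is at the origin; HQ runs at 64.3° with length 39.2, so Q = 39.2·(cos 64.3°, sin 64.3°) = (17.0, 35.3). ∠HQD = 88.7°, so QD runs at 64.3° + (180° − 88.7°) = 156° from the x-axis; with |QD| = 26.3, D = Q + 26.3·(cos 156°, sin 156°) = (-6.95, 46.2). QD ⟂ DW; with |DW| = 16.1 on the left of QD, W = D + 16.1·(-0.413, -0.911) = (-13.6, 31.5). Then |HW| = |W − H| = 34.3.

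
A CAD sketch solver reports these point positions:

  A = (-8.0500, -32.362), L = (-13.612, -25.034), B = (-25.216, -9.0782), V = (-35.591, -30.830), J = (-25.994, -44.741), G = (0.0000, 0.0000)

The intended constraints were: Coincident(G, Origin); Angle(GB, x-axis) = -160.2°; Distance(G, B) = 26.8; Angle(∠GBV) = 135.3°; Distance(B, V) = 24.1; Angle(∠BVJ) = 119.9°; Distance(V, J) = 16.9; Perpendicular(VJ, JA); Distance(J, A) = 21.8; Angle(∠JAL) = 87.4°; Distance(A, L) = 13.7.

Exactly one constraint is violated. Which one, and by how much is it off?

Distance(A, L) = 13.7 — off by 4.50.

G = (0.00, 0.00) ✓; GB at -160.2° ✓; |GB| = 26.80 ✓; ∠GBV = 135.3° ✓; |BV| = 24.10 ✓; ∠BVJ = 119.9° ✓; |VJ| = 16.90 ✓; ∠(VJ, JA) = 90.00° ✓; |JA| = 21.80 ✓; ∠JAL = 87.40° ✓; |AL| = 9.200 ✗.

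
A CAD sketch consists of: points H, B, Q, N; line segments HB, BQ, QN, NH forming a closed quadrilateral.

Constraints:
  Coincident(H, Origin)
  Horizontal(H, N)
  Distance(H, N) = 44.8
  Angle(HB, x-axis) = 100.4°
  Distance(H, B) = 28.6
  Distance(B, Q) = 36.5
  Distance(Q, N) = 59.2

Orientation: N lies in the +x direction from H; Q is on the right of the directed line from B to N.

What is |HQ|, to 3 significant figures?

15.7

H is at the origin; HN is horizontal with |HN| = 44.8 and N in +x, so N = (44.8, 0). HB runs at 100.4° with |HB| = 28.6, so B = (-5.16, 28.1). Q is determined by |BQ| = 36.5 and |QN| = 59.2 together: it lies at the intersection of circle(B, 36.5) and circle(N, 59.2). With |BN| = 57.3, the foot of the radical line on BN is 9.72 from B and the perpendicular offset is √(36.5² − 9.72²) = 35.2. Taking the right-of-BN solution: Q = (-13.9, -7.30).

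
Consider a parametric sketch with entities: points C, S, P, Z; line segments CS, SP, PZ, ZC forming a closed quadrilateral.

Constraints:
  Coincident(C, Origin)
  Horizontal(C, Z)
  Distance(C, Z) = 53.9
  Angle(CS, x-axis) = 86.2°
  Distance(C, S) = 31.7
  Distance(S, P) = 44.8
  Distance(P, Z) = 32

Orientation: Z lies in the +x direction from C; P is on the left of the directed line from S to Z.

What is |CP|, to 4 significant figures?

56.34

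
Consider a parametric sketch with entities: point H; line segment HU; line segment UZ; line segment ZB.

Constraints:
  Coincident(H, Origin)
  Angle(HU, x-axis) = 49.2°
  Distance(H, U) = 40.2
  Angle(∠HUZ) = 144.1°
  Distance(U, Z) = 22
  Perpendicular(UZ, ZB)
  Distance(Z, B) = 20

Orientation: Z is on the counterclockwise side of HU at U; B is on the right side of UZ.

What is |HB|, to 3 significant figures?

69.8

H is at the origin; HU runs at 49.2° with length 40.2, so U = 40.2·(cos 49.2°, sin 49.2°) = (26.3, 30.4). ∠HUZ = 144.1°, so UZ runs at 49.2° + (180° − 144.1°) = 85.1° from the x-axis; with |UZ| = 22.0, Z = U + 22.0·(cos 85.1°, sin 85.1°) = (28.1, 52.4). UZ is perpendicular to ZB; with |ZB| = 20.0 on the right of UZ, B = Z + 20.0·(0.996, -0.0854) = (48.1, 50.6). Then |HB| = |B − H| = 69.8.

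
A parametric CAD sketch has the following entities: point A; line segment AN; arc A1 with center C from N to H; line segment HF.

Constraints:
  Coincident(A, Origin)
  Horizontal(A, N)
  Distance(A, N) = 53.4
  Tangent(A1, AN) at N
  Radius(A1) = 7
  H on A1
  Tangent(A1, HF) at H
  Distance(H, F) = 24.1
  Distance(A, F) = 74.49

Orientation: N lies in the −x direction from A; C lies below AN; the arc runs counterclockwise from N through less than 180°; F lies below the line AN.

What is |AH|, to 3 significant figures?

59.9

Checks: A.y = 0.00, N.y = 0.00 ✓; |CH| = 7.000 ✓; ∠(CH, HF) = 90.00° ✓; |HF| = 24.10 ✓; |AF| = 74.49 ✓.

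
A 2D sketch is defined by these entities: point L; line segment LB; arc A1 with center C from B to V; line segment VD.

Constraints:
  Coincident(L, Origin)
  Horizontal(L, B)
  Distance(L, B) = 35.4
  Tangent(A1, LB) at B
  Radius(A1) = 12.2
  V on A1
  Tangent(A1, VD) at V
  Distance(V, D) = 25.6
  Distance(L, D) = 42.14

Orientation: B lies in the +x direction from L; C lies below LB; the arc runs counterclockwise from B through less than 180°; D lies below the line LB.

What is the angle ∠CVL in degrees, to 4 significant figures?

159.7°

Checks: |LB| = 35.40 ✓; |CV| = 12.20 ✓; ∠(CV, VD) = 90.00° ✓; |VD| = 25.60 ✓; |LD| = 42.14 ✓.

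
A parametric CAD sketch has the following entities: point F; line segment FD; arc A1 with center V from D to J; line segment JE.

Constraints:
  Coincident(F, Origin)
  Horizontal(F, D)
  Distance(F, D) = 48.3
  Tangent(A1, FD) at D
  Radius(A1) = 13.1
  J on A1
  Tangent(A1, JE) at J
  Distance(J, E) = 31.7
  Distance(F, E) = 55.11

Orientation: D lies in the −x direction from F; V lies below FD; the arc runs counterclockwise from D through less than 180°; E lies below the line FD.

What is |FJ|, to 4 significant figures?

61.42

Checks: |VJ| = 13.10 ✓; ∠(VJ, JE) = 90.00° ✓; |JE| = 31.70 ✓; |FE| = 55.11 ✓.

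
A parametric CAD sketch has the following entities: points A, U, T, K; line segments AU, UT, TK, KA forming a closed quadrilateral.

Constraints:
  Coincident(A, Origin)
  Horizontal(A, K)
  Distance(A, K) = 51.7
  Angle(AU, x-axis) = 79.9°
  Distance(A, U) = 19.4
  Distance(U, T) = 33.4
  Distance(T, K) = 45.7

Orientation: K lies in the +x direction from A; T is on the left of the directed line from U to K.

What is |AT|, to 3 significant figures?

49.7

A is at the origin; A and K share the same y with |AK| = 51.7 and K in +x, so K = (51.7, 0). AU runs at 79.9° with |AU| = 19.4, so U = (3.40, 19.1). T is determined by |UT| = 33.4 and |TK| = 45.7 together: it lies at the intersection of circle(U, 33.4) and circle(K, 45.7). With |UK| = 51.9, the foot of the radical line on UK is 16.6 from U and the perpendicular offset is √(33.4² − 16.6²) = 29.0. Taking the left-of-UK solution: T = (29.5, 39.9).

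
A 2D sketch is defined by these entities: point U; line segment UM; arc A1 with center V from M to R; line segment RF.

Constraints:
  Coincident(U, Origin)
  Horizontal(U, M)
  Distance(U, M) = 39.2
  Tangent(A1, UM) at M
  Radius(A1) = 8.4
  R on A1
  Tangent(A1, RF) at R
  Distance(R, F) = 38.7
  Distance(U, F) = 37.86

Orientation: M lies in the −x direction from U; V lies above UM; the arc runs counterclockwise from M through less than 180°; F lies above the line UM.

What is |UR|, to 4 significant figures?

32.39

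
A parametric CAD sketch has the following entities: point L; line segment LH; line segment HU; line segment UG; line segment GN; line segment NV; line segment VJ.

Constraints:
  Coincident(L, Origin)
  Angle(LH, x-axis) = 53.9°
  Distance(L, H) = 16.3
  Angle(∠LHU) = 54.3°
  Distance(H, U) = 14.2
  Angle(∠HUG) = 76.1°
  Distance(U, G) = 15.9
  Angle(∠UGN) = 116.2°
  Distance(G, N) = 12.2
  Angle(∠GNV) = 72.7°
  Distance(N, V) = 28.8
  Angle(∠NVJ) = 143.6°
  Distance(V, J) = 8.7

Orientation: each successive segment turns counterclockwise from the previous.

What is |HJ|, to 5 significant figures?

18.452

L is at the origin; LH runs at 53.9° with length 16.3, so H = (9.6039, 13.170). ∠LHU = 54.3° gives HU at 179.60° from the x-axis; with |HU| = 14.2, U = (-4.5958, 13.269). ∠HUG = 76.1° gives UG at -76.500° from the x-axis; with |UG| = 15.9, G = (-0.88397, -2.1913). ∠UGN = 116.2° gives GN at -12.700° from the x-axis; with |GN| = 12.2, N = (11.018, -4.8734). ∠GNV = 72.7° gives NV at 94.600° from the x-axis; with |NV| = 28.8, V = (8.7078, 23.834). ∠NVJ = 143.6° gives VJ at 131.00° from the x-axis; with |VJ| = 8.7, J = (3.0001, 30.400). Then |HJ| = |J − H| = 18.452.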